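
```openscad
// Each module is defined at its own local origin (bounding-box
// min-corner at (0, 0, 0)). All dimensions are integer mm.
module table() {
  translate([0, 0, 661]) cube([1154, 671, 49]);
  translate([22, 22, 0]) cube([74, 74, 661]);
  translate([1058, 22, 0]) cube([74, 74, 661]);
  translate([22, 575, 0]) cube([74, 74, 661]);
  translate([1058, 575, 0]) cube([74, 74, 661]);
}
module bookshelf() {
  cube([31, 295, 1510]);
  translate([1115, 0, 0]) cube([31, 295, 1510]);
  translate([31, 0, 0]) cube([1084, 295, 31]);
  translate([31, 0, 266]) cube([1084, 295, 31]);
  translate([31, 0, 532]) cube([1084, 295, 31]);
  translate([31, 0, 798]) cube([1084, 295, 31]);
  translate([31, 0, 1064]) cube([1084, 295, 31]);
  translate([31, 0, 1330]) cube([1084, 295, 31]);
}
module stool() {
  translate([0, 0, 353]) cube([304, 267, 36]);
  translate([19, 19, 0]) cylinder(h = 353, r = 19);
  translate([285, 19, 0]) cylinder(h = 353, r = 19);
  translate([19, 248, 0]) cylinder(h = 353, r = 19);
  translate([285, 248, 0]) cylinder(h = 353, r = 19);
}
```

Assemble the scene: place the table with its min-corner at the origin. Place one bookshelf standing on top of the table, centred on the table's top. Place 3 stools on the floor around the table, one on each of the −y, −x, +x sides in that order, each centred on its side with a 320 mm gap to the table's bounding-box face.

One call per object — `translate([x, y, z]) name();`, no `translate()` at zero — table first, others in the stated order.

table();
translate([4, 188, 710]) bookshelf();
translate([425, -587, 0]) stool();
translate([-624, 202, 0]) stool();
translate([1474, 202, 0]) stool();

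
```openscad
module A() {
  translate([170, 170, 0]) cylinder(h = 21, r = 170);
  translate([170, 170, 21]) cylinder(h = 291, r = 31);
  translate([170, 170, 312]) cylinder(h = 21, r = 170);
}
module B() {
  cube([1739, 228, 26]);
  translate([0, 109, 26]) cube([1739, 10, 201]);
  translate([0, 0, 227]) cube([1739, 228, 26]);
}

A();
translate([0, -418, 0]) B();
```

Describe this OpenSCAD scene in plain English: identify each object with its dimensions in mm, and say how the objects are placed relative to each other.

A is a spool: two coaxial disc flanges of radius 170 mm and thickness 21 mm, joined by a core cylinder of radius 31 mm and height 291 mm. The lower flange rests on z = 0 and the three cylinders share a vertical axis.

B is an I-beam lying along x, 1739 mm long. Overall section height 253 mm. Two flanges 228 mm wide (y) and 26 mm thick, one on the floor and one at the top; a web 10 mm thick runs between them, centred on the flange width.

The I-beam is on the floor beside the spool on its −y side.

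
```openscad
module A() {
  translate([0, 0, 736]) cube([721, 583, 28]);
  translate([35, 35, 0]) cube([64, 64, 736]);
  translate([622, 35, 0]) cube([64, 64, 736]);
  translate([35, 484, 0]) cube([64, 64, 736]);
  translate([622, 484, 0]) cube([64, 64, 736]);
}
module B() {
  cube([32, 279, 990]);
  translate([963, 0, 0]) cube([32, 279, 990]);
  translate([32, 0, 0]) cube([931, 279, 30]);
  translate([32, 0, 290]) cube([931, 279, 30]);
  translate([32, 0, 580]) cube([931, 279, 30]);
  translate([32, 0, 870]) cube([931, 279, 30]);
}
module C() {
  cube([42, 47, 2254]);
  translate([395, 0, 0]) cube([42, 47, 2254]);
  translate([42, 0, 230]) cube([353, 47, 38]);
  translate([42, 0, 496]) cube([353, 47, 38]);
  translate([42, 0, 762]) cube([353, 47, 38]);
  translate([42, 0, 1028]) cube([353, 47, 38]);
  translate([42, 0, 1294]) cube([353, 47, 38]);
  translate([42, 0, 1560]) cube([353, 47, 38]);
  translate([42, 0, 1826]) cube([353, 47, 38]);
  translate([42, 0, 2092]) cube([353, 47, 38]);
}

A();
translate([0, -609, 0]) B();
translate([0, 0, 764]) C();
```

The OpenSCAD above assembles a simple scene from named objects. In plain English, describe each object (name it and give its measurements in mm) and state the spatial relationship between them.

A is a rectangular dining table. The top is 721×583×28 mm with its upper surface at z = 764 mm. It stands on four 64×64 mm square legs, each inset 35 mm from the nearest pair of top edges, running from the floor to the underside of the top.

B is a bookshelf 995 mm wide overall, 279 mm deep and 990 mm tall. The two sides are 32 mm thick vertical panels. 4 horizontal shelves of 30 mm thickness span between the inner faces of the sides; the lowest shelf sits on the floor and shelves are stacked with a clear vertical gap of 260 mm between each pair.

C is a wooden ladder with two side rails of 42×47 mm section and 2254 mm height, set 437 mm apart overall. Between them run 8 rectangular rungs (47 mm deep, 38 mm thick), front faces flush with the rails' −y face. The bottom of the first rung is 230 mm above the floor and each subsequent rung is 266 mm higher than the one below.

The bookshelf is on the floor beside the table on its −y side. The ladder is on top of the table.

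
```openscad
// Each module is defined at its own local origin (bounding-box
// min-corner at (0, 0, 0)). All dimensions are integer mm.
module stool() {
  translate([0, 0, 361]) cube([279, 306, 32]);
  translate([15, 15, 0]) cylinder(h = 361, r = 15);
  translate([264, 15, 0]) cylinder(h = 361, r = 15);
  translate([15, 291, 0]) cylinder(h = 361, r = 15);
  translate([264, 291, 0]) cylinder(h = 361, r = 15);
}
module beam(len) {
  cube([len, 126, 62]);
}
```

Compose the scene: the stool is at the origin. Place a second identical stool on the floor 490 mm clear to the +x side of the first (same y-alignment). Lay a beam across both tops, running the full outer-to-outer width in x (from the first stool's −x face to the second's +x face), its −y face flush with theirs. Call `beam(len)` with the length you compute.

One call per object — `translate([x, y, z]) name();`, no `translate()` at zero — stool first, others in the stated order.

stool();
translate([769, 0, 0]) stool();
translate([0, 0, 393]) beam(1048);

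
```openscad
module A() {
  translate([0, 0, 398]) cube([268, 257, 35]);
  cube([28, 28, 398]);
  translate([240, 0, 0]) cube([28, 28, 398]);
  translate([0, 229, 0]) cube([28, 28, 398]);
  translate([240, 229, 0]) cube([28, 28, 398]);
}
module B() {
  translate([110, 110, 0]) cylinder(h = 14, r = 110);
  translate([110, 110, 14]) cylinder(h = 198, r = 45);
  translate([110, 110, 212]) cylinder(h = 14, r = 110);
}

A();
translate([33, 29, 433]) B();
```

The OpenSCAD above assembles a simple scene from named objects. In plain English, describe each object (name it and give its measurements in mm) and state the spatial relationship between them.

A is a simple wooden stool: a rectangular seat 268 mm (x) by 257 mm (y), 35 mm thick, top face at z = 433 mm, on four square legs, each 28×28 mm in cross-section. The legs rest on z = 0, each flush with a corner of the seat.

B is a spool: two coaxial disc flanges of radius 110 mm and thickness 14 mm, joined by a core cylinder of radius 45 mm and height 198 mm. The lower flange rests on z = 0 and the three cylinders share a vertical axis.

The spool is on top of the stool.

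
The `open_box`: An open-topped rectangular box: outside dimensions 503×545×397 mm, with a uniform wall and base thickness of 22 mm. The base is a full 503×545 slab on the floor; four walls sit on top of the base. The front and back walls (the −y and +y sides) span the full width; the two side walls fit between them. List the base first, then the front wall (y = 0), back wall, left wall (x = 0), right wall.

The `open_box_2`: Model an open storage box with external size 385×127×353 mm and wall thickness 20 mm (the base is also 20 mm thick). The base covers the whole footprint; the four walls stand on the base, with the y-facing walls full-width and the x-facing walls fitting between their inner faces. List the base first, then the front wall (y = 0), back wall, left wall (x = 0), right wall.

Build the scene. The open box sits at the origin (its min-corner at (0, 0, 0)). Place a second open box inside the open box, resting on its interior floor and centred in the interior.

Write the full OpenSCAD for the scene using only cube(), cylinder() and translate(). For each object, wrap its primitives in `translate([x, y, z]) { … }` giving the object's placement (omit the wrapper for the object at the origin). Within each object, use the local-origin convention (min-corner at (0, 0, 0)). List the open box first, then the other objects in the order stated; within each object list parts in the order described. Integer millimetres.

cube([503, 545, 22]);
translate([0, 0, 22]) cube([503, 22, 375]);
translate([0, 523, 22]) cube([503, 22, 375]);
translate([0, 22, 22]) cube([22, 501, 375]);
translate([481, 22, 22]) cube([22, 501, 375]);
translate([59, 209, 22]) {
  cube([385, 127, 20]);
  translate([0, 0, 20]) cube([385, 20, 333]);
  translate([0, 107, 20]) cube([385, 20, 333]);
  translate([0, 20, 20]) cube([20, 87, 333]);
  translate([365, 20, 20]) cube([20, 87, 333]);
}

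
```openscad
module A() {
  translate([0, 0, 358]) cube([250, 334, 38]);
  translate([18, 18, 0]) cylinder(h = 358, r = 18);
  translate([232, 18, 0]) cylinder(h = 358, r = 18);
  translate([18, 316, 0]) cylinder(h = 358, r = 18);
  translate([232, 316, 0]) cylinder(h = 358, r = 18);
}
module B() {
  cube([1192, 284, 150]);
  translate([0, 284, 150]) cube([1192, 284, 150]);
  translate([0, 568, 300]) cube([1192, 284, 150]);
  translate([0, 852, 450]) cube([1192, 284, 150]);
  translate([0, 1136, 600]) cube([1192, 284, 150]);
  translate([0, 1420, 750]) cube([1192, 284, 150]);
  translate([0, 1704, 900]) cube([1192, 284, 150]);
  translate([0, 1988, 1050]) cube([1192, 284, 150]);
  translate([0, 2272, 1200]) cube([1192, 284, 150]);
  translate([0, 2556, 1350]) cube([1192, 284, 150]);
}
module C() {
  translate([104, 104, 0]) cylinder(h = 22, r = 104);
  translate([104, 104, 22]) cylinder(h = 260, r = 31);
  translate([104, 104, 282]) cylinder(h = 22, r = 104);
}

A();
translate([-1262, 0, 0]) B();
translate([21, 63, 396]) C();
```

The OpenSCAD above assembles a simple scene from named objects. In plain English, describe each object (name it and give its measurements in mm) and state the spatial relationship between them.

A is a simple wooden stool: a rectangular seat 250 mm (x) by 334 mm (y), 38 mm thick, top face at z = 396 mm, on four round legs, each 36 mm in diameter. The legs rest on z = 0, each leg's axis is inset half a diameter from the nearest pair of seat edges (so the leg's bounding box is flush with the corner).

B is a straight staircase of 10 solid steps. Each step is 1192 mm wide (x), 284 mm deep (y, the going) and 150 mm tall (the rise). The first step rests on the floor; each subsequent step sits one going further in +y and one rise higher in +z, directly behind and above the previous step with no overlap.

C is a spool: two coaxial disc flanges of radius 104 mm and thickness 22 mm, joined by a core cylinder of radius 31 mm and height 260 mm. The lower flange rests on z = 0 and the three cylinders share a vertical axis.

The staircase is on the floor beside the stool on its −x side. The spool is on top of the stool, centred.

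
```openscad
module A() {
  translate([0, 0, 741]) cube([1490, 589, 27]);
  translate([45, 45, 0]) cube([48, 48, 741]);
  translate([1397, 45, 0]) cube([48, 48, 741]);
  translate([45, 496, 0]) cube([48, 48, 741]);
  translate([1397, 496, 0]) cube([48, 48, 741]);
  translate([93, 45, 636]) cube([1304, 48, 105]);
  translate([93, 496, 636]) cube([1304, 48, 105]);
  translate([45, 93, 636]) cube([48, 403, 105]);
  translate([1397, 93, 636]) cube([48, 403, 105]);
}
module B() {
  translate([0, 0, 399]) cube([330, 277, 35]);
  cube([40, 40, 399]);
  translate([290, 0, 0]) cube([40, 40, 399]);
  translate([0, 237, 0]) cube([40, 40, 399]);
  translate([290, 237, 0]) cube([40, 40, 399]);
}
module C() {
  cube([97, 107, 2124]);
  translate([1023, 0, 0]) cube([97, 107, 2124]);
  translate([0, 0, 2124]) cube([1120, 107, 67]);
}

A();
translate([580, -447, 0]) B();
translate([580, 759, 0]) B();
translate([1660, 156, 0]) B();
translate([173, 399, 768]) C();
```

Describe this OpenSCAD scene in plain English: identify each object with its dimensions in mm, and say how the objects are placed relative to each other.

A is a table: top 1490 mm (x) × 589 mm (y), 27 mm thick, upper face at z = 768 mm, on four 48×48 mm square legs, each inset 45 mm from the nearest pair of top edges, running from z = 0 to the bottom of the top. Four apron rails, 48 mm thick and 105 mm tall, run between adjacent legs with their top edges flush with the underside of the top and their outer faces flush with the legs' outer faces.

B is a four-legged stool. The seat is 330×277 mm, 35 mm thick, top at z = 434 mm. It stands on four square legs, each 40×40 mm in cross-section, from z = 0 to the seat underside, each flush with a corner of the seat.

C is a door frame. The clear opening is 926 mm wide and 2124 mm high. Two 97 mm wide jambs, 107 mm deep, stand either side of the opening from the floor to the top of the opening. A 67 mm thick head sits across the top of both jambs, spanning the full outside width of the frame.

Three stools sit around the table at the −y, +y, +x sides. The door frame is on top of the table.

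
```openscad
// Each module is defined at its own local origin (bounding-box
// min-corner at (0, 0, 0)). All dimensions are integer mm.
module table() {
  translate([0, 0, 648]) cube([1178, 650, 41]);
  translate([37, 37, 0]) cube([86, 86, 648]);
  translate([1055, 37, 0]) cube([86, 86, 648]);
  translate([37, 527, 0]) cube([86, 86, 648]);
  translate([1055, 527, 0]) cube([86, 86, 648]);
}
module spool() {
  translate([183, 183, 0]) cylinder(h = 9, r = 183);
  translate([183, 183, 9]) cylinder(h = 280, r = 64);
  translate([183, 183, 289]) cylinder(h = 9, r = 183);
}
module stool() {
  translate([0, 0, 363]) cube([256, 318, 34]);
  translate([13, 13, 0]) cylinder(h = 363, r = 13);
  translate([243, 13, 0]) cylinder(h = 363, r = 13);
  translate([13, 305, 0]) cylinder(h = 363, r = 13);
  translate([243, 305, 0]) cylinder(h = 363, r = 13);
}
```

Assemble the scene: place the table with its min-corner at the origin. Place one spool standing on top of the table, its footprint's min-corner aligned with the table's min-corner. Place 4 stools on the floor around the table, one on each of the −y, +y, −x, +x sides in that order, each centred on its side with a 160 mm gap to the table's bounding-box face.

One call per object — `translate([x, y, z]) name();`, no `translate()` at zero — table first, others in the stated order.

table();
translate([0, 0, 689]) spool();
translate([461, -478, 0]) stool();
translate([461, 810, 0]) stool();
translate([-416, 166, 0]) stool();
translate([1338, 166, 0]) stool();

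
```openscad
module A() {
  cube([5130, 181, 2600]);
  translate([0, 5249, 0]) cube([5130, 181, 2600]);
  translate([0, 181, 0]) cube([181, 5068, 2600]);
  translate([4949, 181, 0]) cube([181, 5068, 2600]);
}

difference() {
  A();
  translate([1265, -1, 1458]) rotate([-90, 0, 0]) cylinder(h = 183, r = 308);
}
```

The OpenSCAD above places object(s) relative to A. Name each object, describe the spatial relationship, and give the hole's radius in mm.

The subtracted cylinder has r = 308 mm.

A is a house frame. The house frame has a circular hole through its front wall. The hole's radius is 308 mm.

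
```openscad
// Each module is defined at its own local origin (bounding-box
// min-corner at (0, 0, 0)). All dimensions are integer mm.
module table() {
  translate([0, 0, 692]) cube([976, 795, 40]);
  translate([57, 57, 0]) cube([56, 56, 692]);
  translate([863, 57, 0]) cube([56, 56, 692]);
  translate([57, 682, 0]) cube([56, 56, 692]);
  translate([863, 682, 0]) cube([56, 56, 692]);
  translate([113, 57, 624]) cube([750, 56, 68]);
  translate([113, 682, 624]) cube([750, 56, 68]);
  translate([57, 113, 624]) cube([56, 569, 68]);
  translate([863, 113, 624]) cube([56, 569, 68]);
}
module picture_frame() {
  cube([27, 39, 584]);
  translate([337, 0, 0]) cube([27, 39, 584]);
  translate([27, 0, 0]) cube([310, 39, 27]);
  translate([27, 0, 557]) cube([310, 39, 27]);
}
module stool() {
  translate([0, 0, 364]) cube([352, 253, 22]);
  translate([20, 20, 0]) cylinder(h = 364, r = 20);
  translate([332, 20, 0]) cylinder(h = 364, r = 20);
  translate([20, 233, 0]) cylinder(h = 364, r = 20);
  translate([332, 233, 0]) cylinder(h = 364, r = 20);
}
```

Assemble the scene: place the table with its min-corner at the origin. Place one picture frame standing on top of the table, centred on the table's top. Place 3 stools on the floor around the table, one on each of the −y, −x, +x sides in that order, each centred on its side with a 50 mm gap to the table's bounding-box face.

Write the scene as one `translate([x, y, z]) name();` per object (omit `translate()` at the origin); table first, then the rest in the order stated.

table();
translate([306, 378, 732]) picture_frame();
translate([312, -303, 0]) stool();
translate([-402, 271, 0]) stool();
translate([1026, 271, 0]) stool();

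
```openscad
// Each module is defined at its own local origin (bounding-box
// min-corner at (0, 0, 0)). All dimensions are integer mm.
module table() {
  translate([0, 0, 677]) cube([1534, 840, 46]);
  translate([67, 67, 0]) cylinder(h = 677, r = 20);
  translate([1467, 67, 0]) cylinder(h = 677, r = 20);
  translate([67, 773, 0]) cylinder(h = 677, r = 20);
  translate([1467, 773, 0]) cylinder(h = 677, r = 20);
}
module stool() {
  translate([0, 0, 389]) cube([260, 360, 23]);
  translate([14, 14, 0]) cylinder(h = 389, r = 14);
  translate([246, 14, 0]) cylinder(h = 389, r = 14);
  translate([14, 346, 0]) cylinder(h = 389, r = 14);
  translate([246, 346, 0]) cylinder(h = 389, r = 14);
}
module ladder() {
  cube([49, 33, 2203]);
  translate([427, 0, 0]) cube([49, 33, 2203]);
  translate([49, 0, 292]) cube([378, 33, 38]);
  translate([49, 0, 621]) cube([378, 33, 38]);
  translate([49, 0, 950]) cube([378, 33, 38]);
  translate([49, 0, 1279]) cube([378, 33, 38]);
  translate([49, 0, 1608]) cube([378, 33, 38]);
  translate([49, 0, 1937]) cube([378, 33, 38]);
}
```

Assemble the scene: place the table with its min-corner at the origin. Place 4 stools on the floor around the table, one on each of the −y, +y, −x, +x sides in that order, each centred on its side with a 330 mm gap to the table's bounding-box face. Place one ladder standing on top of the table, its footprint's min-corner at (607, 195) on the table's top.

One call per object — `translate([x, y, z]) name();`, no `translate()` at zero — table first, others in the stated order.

table();
translate([637, -690, 0]) stool();
translate([637, 1170, 0]) stool();
translate([-590, 240, 0]) stool();
translate([1864, 240, 0]) stool();
translate([607, 195, 723]) ladder();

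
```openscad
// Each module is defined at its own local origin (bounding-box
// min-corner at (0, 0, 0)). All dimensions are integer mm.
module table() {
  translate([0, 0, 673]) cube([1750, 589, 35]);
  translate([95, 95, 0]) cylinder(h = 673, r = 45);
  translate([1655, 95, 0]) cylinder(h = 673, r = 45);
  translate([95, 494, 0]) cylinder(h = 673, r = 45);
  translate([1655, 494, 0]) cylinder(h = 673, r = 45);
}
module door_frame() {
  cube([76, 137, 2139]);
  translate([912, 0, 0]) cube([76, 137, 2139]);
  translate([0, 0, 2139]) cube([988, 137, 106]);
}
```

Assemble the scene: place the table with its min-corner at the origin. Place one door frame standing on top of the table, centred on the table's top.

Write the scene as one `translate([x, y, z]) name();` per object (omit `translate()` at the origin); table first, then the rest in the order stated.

table();
translate([381, 226, 708]) door_frame();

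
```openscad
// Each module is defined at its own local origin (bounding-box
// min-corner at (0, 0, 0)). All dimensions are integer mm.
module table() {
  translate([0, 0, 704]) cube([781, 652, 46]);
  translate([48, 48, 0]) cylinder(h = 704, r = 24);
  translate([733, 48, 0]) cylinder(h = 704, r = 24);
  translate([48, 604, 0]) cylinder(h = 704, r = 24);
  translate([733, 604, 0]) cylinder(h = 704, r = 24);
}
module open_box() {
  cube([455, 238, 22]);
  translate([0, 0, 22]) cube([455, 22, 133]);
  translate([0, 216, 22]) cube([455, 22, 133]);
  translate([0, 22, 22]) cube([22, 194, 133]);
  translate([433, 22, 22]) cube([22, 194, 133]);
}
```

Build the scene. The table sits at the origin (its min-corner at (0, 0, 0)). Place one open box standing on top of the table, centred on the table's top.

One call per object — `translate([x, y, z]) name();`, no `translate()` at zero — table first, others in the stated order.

table();
translate([163, 207, 750]) open_box();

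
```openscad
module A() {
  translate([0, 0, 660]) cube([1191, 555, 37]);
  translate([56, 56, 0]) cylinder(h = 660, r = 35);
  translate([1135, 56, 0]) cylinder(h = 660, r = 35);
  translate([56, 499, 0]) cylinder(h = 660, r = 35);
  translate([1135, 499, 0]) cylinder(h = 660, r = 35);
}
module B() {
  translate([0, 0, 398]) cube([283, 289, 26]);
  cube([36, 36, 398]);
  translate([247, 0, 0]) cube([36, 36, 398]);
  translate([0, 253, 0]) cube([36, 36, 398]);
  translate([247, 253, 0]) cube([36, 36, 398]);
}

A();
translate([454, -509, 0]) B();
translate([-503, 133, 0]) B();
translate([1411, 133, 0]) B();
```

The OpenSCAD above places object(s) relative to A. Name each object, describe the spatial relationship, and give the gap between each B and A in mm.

A is a table. B is a stool. Three stools sit around the table at the −y, −x, +x sides. The gap between each stool and the table is 220 mm.

Each stool's nearest face is 220 mm from the table's bounding box.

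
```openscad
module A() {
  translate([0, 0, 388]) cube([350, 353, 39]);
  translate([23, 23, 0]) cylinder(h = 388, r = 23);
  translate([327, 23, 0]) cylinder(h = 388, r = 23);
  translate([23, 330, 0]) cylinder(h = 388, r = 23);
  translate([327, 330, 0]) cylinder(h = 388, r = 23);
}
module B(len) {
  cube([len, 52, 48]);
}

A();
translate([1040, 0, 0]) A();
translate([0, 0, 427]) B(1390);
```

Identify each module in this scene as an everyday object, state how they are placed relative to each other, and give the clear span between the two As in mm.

Second stool starts at x = 1040; first ends at x = 350; clear span = 1040 − 350 = 690 mm.

A is a stool. B is a beam. A beam spans the tops of two stools. The clear span between the two stools is 690 mm.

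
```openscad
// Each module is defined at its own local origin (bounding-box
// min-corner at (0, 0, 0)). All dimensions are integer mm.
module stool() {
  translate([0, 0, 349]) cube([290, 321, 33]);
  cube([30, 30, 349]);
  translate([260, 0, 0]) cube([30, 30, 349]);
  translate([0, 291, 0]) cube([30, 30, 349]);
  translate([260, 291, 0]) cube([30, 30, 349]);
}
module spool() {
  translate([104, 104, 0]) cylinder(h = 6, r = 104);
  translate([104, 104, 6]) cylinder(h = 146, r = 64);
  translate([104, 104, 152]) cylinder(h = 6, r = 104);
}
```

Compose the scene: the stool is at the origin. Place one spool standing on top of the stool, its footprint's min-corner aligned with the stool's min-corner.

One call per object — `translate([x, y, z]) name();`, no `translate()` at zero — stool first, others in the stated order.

stool();
translate([0, 0, 382]) spool();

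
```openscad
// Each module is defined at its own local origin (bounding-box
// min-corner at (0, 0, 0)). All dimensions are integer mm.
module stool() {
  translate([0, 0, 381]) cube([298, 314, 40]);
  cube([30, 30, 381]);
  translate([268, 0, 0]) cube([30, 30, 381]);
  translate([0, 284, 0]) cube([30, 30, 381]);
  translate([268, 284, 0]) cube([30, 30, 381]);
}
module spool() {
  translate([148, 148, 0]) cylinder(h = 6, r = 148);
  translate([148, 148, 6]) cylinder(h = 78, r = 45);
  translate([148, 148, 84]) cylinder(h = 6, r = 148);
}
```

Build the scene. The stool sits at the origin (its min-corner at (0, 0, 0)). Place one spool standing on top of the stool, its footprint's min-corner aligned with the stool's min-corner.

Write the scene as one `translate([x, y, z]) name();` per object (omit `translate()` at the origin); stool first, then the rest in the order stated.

stool();
translate([0, 0, 421]) spool();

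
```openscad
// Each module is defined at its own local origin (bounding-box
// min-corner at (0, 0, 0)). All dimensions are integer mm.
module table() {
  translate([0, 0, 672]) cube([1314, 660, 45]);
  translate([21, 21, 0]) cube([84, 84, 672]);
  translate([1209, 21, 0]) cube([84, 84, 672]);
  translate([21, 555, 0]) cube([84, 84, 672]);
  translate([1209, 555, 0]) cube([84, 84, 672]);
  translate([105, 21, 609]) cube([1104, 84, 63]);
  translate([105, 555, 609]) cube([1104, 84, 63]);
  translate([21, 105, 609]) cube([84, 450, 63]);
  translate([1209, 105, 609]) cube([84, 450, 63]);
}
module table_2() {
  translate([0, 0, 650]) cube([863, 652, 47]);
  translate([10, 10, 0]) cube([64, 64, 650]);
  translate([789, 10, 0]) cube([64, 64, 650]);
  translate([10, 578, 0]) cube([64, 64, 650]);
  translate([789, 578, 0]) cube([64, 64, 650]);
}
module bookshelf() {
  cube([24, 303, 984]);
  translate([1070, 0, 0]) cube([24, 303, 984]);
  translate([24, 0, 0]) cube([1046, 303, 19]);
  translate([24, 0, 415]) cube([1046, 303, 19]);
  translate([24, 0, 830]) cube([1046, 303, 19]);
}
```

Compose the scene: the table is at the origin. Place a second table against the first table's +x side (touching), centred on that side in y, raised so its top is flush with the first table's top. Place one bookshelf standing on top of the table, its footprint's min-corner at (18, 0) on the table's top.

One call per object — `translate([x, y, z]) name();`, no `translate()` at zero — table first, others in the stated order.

table();
translate([1314, 4, 20]) table_2();
translate([18, 0, 717]) bookshelf();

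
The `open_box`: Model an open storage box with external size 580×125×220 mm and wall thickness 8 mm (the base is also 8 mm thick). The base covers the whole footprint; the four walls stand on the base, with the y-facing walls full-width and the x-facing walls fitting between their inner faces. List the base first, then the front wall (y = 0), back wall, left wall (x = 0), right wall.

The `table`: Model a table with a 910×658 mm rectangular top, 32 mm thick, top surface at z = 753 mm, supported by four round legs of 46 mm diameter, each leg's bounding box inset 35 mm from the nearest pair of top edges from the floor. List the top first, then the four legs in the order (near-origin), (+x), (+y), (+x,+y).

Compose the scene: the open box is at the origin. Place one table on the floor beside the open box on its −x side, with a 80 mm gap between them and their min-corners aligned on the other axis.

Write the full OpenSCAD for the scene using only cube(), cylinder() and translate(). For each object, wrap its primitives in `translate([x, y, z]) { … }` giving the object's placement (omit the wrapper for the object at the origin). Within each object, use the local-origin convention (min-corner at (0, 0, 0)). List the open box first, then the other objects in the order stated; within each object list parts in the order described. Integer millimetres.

cube([580, 125, 8]);
translate([0, 0, 8]) cube([580, 8, 212]);
translate([0, 117, 8]) cube([580, 8, 212]);
translate([0, 8, 8]) cube([8, 109, 212]);
translate([572, 8, 8]) cube([8, 109, 212]);
translate([-990, 0, 0]) {
  translate([0, 0, 721]) cube([910, 658, 32]);
  translate([58, 58, 0]) cylinder(h = 721, r = 23);
  translate([852, 58, 0]) cylinder(h = 721, r = 23);
  translate([58, 600, 0]) cylinder(h = 721, r = 23);
  translate([852, 600, 0]) cylinder(h = 721, r = 23);
}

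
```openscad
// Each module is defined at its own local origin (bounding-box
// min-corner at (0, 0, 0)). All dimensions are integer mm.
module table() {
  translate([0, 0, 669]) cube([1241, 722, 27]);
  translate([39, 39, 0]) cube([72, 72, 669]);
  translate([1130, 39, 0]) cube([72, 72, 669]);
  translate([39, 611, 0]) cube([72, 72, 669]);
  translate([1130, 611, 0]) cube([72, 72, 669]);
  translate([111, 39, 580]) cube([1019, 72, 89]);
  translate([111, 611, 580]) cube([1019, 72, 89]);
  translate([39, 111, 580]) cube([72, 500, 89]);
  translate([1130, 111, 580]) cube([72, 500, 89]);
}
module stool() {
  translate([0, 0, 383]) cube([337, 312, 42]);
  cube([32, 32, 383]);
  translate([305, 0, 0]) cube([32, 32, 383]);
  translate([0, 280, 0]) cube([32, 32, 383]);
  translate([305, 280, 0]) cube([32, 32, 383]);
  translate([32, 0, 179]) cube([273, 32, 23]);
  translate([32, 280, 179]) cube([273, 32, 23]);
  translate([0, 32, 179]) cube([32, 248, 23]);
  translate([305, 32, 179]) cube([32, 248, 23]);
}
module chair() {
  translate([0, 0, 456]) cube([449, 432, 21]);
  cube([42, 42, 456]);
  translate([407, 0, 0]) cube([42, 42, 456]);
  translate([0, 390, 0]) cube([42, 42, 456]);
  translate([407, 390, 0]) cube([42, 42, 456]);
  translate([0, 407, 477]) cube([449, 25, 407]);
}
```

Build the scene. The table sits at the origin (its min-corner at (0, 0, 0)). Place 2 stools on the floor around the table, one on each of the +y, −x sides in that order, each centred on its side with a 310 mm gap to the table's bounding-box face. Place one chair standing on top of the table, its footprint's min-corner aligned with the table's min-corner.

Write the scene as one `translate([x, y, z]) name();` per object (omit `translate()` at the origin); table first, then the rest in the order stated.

table();
translate([452, 1032, 0]) stool();
translate([-647, 205, 0]) stool();
translate([0, 0, 696]) chair();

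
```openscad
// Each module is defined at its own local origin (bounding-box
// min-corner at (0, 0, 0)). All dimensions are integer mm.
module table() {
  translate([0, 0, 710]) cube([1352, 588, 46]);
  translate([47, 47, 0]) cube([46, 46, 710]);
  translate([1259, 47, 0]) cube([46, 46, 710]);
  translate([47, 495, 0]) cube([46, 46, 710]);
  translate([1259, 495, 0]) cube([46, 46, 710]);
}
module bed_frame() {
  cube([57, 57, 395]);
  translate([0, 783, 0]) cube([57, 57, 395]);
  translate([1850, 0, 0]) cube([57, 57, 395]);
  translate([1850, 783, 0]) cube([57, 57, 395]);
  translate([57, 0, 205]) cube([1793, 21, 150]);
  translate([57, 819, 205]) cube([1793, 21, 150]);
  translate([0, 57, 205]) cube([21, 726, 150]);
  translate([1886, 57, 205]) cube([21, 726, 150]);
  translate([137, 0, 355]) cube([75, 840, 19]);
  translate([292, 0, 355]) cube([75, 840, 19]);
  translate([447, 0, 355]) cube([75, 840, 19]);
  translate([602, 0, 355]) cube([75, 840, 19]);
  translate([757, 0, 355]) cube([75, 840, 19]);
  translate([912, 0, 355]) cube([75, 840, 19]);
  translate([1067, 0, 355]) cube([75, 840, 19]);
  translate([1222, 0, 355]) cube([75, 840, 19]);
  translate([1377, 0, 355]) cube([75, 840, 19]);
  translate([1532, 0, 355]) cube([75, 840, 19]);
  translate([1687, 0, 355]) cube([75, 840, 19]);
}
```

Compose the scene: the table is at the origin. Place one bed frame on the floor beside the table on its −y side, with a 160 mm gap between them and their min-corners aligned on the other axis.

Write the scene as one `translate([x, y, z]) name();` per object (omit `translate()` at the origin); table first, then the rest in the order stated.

table();
translate([0, -1000, 0]) bed_frame();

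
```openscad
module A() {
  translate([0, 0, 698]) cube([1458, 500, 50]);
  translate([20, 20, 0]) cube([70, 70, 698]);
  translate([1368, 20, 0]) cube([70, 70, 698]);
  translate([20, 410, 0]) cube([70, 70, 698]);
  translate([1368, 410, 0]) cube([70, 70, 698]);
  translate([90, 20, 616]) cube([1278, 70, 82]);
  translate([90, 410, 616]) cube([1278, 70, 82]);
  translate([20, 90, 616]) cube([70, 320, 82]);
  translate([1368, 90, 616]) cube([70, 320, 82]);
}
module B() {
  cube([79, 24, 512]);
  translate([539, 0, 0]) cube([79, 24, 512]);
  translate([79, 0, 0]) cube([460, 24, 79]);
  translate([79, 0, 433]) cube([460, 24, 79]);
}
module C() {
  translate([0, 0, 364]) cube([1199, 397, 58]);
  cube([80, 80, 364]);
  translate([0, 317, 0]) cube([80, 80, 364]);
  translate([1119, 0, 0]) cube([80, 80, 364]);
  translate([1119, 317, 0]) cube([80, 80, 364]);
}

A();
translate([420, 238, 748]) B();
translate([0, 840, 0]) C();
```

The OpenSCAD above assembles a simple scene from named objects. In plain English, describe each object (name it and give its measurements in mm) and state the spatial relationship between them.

A is a table with a 1458×500 mm rectangular top, 50 mm thick, top surface at z = 748 mm, supported by four 70×70 mm square legs, each inset 20 mm from the nearest pair of top edges, running from the floor. Four apron rails, 70 mm thick and 82 mm tall, run between adjacent legs with their top edges flush with the underside of the top and their outer faces flush with the legs' outer faces.

B is a rectangular picture frame lying in the x–z plane (depth along y). The opening is 460 mm wide (x) by 354 mm tall (z), surrounded by a border 79 mm wide on all four sides. The frame is 24 mm deep and is made of two full-height vertical stiles with two horizontal rails fitted between them.

C is a long wooden bench with a 1199 mm (x) × 397 mm (y) seat, 58 mm thick, its top surface 422 mm above the floor. Four 80 mm square legs at the seat corners, flush with the edges, run from z = 0 to the seat underside.

The picture frame is on top of the table, centred. The bench is on the floor beside the table on its +y side.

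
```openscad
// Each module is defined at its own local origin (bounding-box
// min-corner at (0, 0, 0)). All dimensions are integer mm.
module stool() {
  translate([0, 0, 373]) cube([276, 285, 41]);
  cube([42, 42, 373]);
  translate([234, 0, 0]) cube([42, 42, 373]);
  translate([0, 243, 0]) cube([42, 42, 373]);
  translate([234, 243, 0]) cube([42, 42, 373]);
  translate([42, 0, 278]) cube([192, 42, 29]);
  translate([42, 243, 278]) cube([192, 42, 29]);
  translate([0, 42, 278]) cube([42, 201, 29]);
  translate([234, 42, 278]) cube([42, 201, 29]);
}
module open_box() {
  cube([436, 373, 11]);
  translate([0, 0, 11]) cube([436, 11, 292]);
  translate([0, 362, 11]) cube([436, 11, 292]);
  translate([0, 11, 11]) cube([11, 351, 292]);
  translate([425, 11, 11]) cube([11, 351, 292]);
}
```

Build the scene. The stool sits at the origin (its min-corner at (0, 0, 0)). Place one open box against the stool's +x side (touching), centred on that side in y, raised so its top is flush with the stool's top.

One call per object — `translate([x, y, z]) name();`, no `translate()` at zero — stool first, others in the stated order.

stool();
translate([276, -44, 111]) open_box();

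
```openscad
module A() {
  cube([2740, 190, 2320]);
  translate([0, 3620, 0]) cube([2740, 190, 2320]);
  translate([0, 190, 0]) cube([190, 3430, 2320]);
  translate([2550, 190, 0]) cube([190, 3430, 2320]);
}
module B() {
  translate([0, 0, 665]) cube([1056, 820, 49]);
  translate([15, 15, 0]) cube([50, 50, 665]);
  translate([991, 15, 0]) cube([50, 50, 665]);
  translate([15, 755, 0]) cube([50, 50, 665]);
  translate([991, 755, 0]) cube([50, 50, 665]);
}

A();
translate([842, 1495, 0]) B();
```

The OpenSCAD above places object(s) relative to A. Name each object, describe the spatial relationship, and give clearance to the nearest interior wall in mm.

Clearances: x = 652, y = 1305; minimum 652 mm.

A is a house frame. B is a table. The table sits inside the house frame, centred. The clearance to the nearest interior wall is 652 mm.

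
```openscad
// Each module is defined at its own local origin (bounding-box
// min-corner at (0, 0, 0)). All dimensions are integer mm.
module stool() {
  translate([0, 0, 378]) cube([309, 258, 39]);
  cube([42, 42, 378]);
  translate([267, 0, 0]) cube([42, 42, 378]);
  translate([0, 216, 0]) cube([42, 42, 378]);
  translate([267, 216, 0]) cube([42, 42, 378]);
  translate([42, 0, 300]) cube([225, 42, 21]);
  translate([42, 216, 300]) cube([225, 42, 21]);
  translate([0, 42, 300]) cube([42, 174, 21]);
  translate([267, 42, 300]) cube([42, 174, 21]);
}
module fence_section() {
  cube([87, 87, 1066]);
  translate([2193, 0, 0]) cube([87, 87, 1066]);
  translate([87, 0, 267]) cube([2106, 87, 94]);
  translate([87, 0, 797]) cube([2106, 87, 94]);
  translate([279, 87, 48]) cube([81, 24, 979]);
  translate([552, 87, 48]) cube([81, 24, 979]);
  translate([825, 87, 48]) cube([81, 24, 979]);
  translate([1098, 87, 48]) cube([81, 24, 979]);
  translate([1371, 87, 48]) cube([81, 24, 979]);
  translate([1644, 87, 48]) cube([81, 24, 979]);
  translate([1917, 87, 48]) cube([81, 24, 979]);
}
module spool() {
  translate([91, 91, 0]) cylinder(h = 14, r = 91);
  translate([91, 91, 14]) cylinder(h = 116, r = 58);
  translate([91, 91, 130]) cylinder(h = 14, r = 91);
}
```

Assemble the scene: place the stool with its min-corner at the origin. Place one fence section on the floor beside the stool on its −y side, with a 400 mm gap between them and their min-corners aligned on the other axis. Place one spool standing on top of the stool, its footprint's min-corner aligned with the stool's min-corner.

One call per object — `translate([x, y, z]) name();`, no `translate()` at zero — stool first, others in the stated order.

stool();
translate([0, -511, 0]) fence_section();
translate([0, 0, 417]) spool();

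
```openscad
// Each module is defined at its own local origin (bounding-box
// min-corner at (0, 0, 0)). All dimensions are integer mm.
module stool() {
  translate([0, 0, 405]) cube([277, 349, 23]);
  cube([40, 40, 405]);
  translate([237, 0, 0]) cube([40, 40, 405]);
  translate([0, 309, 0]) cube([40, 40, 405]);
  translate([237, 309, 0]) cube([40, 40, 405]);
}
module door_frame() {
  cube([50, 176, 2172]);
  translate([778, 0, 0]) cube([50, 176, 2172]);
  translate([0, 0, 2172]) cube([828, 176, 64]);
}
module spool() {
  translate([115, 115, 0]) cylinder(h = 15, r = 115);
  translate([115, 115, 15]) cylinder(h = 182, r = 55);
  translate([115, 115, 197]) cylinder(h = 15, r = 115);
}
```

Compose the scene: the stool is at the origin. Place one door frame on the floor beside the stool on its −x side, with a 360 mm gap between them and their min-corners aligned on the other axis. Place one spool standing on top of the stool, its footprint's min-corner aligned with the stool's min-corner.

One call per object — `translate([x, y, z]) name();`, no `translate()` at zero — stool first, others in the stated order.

stool();
translate([-1188, 0, 0]) door_frame();
translate([0, 0, 428]) spool();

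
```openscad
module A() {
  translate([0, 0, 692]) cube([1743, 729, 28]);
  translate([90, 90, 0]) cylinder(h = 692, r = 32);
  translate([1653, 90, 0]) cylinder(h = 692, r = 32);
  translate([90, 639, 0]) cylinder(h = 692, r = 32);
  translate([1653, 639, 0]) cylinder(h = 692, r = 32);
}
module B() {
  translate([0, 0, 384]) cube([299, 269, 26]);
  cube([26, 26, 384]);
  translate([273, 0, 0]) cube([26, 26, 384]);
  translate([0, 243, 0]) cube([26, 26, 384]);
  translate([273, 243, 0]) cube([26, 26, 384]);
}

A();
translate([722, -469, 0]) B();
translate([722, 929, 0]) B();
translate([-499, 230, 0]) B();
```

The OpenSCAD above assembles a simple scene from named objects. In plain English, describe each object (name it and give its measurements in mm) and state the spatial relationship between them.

A is a table with a 1743×729 mm rectangular top, 28 mm thick, top surface at z = 720 mm, supported by four round legs of 64 mm diameter, each leg's bounding box inset 58 mm from the nearest pair of top edges, running from the floor.

B is a four-legged stool. The seat is a 299×269×26 mm slab whose top surface is at z = 410 mm; four square legs, each 26×26 mm in cross-section, run from the floor (z = 0) to the underside of the seat, each flush with a corner of the seat.

Three stools sit around the table at the −y, +y, −x sides.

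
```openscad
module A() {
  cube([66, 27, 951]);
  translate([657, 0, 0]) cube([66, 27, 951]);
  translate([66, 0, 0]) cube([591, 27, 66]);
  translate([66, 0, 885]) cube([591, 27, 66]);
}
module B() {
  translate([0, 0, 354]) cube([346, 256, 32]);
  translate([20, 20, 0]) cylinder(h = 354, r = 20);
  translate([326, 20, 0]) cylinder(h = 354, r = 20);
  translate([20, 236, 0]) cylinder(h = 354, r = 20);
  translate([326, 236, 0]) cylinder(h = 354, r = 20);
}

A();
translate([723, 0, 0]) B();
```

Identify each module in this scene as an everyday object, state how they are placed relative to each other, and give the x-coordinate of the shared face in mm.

A is a picture frame. B is a stool. The stool is against the picture frame's +x side, with their −y faces flush. The x-coordinate of the shared face is 723 mm.

The picture frame's +x face and the stool's −x face are both at x = 723 mm.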